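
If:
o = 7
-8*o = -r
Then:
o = 7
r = 56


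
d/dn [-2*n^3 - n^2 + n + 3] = -6*n^2 - 2*n + 1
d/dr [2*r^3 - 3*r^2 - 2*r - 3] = 6*r^2 - 6*r - 2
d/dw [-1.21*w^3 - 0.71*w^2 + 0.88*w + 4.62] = -3.63*w^2 - 1.42*w + 0.88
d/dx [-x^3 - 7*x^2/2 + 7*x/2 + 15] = -3*x^2 - 7*x + 7/2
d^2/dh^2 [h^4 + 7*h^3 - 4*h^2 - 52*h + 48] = 12*h^2 + 42*h - 8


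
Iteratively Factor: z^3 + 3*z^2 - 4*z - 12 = (z + 2)*(z^2 + z - 6) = (z + 2)*(z + 3)*(z - 2)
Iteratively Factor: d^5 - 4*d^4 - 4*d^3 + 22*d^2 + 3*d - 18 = (d - 1)*(d^4 - 3*d^3 - 7*d^2 + 15*d + 18) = (d - 1)*(d + 1)*(d^3 - 4*d^2 - 3*d + 18) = (d - 3)*(d - 1)*(d + 1)*(d^2 - d - 6) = (d - 3)*(d - 1)*(d + 1)*(d + 2)*(d - 3)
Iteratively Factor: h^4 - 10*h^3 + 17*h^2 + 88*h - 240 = (h + 3)*(h^3 - 13*h^2 + 56*h - 80) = (h - 4)*(h + 3)*(h^2 - 9*h + 20) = (h - 5)*(h - 4)*(h + 3)*(h - 4)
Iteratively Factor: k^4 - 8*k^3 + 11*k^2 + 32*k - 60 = (k - 2)*(k^3 - 6*k^2 - k + 30) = (k - 2)*(k + 2)*(k^2 - 8*k + 15) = (k - 3)*(k - 2)*(k + 2)*(k - 5)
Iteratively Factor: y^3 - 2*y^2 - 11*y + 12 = (y + 3)*(y^2 - 5*y + 4) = (y - 4)*(y + 3)*(y - 1)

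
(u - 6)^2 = u^2 - 12*u + 36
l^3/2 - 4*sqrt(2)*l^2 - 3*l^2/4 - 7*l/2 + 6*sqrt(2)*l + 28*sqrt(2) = (l/2 + 1)*(l - 7/2)*(l - 8*sqrt(2))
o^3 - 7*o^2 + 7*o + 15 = (o - 5)*(o - 3)*(o + 1)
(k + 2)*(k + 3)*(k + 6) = k^3 + 11*k^2 + 36*k + 36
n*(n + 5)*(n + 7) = n^3 + 12*n^2 + 35*n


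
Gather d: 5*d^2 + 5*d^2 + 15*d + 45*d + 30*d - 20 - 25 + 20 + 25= 10*d^2 + 90*d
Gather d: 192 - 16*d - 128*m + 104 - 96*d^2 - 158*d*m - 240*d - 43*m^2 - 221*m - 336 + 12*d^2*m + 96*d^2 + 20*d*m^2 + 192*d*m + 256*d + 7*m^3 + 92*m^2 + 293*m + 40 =12*d^2*m + d*(20*m^2 + 34*m) + 7*m^3 + 49*m^2 - 56*m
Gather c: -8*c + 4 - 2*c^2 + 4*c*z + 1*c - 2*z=-2*c^2 + c*(4*z - 7) - 2*z + 4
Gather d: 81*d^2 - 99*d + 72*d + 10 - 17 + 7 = 81*d^2 - 27*d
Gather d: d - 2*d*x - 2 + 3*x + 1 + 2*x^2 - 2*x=d*(1 - 2*x) + 2*x^2 + x - 1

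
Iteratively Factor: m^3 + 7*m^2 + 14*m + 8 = (m + 4)*(m^2 + 3*m + 2) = (m + 1)*(m + 4)*(m + 2)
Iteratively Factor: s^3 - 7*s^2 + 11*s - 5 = (s - 5)*(s^2 - 2*s + 1) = (s - 5)*(s - 1)*(s - 1)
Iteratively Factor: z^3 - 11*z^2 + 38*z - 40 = (z - 5)*(z^2 - 6*z + 8) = (z - 5)*(z - 4)*(z - 2)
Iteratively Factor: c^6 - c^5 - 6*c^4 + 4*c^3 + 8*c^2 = (c + 2)*(c^5 - 3*c^4 + 4*c^2) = c*(c + 2)*(c^4 - 3*c^3 + 4*c) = c*(c + 1)*(c + 2)*(c^3 - 4*c^2 + 4*c) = c*(c - 2)*(c + 1)*(c + 2)*(c^2 - 2*c) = c*(c - 2)^2*(c + 1)*(c + 2)*(c)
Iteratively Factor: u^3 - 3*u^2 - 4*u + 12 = (u - 2)*(u^2 - u - 6) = (u - 2)*(u + 2)*(u - 3)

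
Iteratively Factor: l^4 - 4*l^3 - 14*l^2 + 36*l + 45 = (l + 3)*(l^3 - 7*l^2 + 7*l + 15) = (l - 3)*(l + 3)*(l^2 - 4*l - 5) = (l - 3)*(l + 1)*(l + 3)*(l - 5)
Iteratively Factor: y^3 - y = (y - 1)*(y^2 + y) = y*(y - 1)*(y + 1)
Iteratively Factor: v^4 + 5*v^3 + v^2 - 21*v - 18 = (v + 3)*(v^3 + 2*v^2 - 5*v - 6) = (v + 3)^2*(v^2 - v - 2) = (v - 2)*(v + 3)^2*(v + 1)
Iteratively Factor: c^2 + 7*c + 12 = (c + 4)*(c + 3)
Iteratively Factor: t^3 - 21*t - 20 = (t + 1)*(t^2 - t - 20) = (t + 1)*(t + 4)*(t - 5)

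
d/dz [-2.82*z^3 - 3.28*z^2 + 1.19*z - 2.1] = -8.46*z^2 - 6.56*z + 1.19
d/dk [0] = 0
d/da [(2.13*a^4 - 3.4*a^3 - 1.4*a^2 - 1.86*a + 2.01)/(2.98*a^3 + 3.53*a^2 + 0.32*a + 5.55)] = (6.3474*a^6 + 15.0378*a^5 - 5.7852*a^4 + 56.1956*a^3 - 68.4616*a^2 - 29.7306*a - 10.9662)/(8.8804*a^6 + 21.0388*a^5 + 14.3681*a^4 + 35.3372*a^3 + 39.2854*a^2 + 3.552*a + 30.8025)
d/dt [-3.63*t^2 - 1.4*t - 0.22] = -7.26*t - 1.4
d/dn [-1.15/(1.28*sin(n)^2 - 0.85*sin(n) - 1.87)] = (2.944*sin(n) - 0.9775)*cos(n)/(-1.28*sin(n)^2 + 0.85*sin(n) + 1.87)^2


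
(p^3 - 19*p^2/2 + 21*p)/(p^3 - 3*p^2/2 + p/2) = (2*p^2 - 19*p + 42)/(2*p^2 - 3*p + 1)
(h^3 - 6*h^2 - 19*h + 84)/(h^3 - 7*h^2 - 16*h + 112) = (h - 3)/(h - 4)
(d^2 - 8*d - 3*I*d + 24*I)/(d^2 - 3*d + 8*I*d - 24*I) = (d^2 - d*(8 + 3*I) + 24*I)/(d^2 + d*(-3 + 8*I) - 24*I)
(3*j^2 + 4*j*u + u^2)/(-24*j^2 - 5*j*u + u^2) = (j + u)/(-8*j + u)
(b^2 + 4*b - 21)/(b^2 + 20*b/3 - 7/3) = 3*(b - 3)/(3*b - 1)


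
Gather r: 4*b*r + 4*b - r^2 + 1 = 4*b*r + 4*b - r^2 + 1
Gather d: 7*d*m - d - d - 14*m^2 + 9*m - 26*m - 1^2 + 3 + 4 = d*(7*m - 2) - 14*m^2 - 17*m + 6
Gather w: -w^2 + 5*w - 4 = -w^2 + 5*w - 4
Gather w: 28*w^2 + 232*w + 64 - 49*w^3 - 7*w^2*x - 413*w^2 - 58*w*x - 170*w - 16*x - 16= -49*w^3 + w^2*(-7*x - 385) + w*(62 - 58*x) - 16*x + 48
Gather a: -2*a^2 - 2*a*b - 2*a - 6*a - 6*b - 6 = -2*a^2 + a*(-2*b - 8) - 6*b - 6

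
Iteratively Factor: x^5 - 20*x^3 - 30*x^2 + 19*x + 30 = (x + 1)*(x^4 - x^3 - 19*x^2 - 11*x + 30) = (x + 1)*(x + 3)*(x^3 - 4*x^2 - 7*x + 10) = (x - 1)*(x + 1)*(x + 3)*(x^2 - 3*x - 10) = (x - 1)*(x + 1)*(x + 2)*(x + 3)*(x - 5)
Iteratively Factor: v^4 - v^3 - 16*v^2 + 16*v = (v - 4)*(v^3 + 3*v^2 - 4*v) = (v - 4)*(v + 4)*(v^2 - v) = (v - 4)*(v - 1)*(v + 4)*(v)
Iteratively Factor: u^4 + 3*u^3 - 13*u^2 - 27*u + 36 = (u - 1)*(u^3 + 4*u^2 - 9*u - 36) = (u - 1)*(u + 4)*(u^2 - 9) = (u - 3)*(u - 1)*(u + 4)*(u + 3)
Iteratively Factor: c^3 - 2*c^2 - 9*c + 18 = (c + 3)*(c^2 - 5*c + 6) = (c - 2)*(c + 3)*(c - 3)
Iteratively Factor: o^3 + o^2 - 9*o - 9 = (o + 1)*(o^2 - 9) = (o + 1)*(o + 3)*(o - 3)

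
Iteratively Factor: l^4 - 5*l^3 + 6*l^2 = (l)*(l^3 - 5*l^2 + 6*l) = l*(l - 3)*(l^2 - 2*l) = l^2*(l - 3)*(l - 2)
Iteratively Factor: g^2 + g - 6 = (g - 2)*(g + 3)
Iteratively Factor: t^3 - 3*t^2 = (t - 3)*(t^2) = t*(t - 3)*(t)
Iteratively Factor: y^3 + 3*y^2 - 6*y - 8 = (y + 4)*(y^2 - y - 2) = (y + 1)*(y + 4)*(y - 2)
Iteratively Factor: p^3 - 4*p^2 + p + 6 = (p + 1)*(p^2 - 5*p + 6) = (p - 2)*(p + 1)*(p - 3)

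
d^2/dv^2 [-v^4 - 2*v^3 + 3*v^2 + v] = -12*v^2 - 12*v + 6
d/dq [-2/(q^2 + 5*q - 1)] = 2*(2*q + 5)/(q^2 + 5*q - 1)^2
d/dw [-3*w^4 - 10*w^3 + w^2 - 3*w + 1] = -12*w^3 - 30*w^2 + 2*w - 3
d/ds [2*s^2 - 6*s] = 4*s - 6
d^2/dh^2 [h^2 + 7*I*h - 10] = 2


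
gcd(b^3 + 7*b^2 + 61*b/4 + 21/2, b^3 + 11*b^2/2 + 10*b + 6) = b^2 + 7*b/2 + 3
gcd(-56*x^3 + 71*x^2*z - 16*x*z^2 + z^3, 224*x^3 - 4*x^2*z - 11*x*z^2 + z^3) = 56*x^2 - 15*x*z + z^2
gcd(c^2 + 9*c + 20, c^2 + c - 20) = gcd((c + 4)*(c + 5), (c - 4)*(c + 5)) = c + 5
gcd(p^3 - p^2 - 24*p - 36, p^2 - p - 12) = p + 3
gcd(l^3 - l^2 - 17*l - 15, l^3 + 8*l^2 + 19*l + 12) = l^2 + 4*l + 3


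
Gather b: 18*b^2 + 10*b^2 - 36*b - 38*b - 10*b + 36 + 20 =28*b^2 - 84*b + 56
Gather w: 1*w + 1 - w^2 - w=1 - w^2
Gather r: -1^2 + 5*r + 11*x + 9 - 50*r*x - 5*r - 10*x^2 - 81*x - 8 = -50*r*x - 10*x^2 - 70*x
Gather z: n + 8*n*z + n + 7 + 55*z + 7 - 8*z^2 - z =2*n - 8*z^2 + z*(8*n + 54) + 14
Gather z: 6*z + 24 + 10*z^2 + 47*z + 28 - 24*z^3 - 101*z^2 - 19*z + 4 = -24*z^3 - 91*z^2 + 34*z + 56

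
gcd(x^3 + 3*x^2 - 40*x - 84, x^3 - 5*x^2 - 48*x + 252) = x^2 + x - 42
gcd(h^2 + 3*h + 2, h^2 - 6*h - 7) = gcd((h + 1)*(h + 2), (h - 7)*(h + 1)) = h + 1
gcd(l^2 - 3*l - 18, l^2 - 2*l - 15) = l + 3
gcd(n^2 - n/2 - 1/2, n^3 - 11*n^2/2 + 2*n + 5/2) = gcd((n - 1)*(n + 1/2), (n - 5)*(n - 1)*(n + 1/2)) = n^2 - n/2 - 1/2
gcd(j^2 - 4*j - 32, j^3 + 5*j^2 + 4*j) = j + 4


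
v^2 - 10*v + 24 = (v - 6)*(v - 4)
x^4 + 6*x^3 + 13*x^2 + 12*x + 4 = (x + 1)^2*(x + 2)^2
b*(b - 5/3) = b^2 - 5*b/3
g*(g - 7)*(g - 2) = g^3 - 9*g^2 + 14*g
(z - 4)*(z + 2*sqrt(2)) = z^2 - 4*z + 2*sqrt(2)*z - 8*sqrt(2)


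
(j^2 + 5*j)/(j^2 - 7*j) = (j + 5)/(j - 7)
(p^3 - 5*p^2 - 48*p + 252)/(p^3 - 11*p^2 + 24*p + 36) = (p + 7)/(p + 1)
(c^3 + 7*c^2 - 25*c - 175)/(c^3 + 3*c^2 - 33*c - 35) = (c + 5)/(c + 1)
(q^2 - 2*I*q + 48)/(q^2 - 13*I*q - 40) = (q + 6*I)/(q - 5*I)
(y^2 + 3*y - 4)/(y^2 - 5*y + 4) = (y + 4)/(y - 4)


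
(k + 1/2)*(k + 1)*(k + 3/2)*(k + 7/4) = k^4 + 19*k^3/4 + 8*k^2 + 89*k/16 + 21/16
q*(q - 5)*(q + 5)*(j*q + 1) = j*q^4 - 25*j*q^2 + q^3 - 25*q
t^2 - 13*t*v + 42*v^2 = (t - 7*v)*(t - 6*v)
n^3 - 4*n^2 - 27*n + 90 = (n - 6)*(n - 3)*(n + 5)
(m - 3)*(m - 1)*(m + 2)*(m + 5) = m^4 + 3*m^3 - 15*m^2 - 19*m + 30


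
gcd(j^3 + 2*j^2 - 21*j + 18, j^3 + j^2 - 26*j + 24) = j^2 + 5*j - 6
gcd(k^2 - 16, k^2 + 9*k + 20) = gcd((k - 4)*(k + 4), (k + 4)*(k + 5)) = k + 4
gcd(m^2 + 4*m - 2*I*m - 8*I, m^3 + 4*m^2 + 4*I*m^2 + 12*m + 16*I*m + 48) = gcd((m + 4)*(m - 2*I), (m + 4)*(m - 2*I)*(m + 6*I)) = m^2 + m*(4 - 2*I) - 8*I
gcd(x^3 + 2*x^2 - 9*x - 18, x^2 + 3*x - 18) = x - 3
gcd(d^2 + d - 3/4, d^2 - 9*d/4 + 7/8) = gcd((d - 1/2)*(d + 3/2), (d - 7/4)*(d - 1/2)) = d - 1/2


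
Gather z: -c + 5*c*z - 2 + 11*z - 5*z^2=-c - 5*z^2 + z*(5*c + 11) - 2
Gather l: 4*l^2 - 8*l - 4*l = 4*l^2 - 12*l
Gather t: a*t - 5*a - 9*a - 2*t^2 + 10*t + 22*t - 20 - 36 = -14*a - 2*t^2 + t*(a + 32) - 56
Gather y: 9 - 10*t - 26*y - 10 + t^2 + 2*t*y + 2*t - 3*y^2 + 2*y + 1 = t^2 - 8*t - 3*y^2 + y*(2*t - 24)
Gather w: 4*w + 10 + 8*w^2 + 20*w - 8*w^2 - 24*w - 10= 0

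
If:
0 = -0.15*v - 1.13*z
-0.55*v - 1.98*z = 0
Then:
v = 0.00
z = 0.00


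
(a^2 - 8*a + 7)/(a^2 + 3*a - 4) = (a - 7)/(a + 4)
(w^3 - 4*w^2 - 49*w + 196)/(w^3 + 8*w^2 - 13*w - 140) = (w - 7)/(w + 5)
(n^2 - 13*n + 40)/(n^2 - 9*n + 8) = (n - 5)/(n - 1)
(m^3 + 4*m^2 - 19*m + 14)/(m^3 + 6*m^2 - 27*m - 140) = (m^2 - 3*m + 2)/(m^2 - m - 20)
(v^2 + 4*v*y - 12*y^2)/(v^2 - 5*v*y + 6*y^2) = (-v - 6*y)/(-v + 3*y)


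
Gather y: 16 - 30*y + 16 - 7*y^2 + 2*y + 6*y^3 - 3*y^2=6*y^3 - 10*y^2 - 28*y + 32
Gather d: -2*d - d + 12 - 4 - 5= 3 - 3*d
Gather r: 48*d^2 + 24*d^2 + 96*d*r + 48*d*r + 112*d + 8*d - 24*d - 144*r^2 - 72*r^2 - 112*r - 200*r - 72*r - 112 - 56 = 72*d^2 + 96*d - 216*r^2 + r*(144*d - 384) - 168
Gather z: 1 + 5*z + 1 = 5*z + 2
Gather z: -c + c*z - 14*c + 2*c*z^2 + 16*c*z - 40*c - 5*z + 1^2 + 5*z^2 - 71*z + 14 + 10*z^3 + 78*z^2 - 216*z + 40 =-55*c + 10*z^3 + z^2*(2*c + 83) + z*(17*c - 292) + 55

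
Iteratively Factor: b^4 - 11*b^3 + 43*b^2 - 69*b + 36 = (b - 4)*(b^3 - 7*b^2 + 15*b - 9) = (b - 4)*(b - 3)*(b^2 - 4*b + 3) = (b - 4)*(b - 3)^2*(b - 1)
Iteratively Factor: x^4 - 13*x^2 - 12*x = (x - 4)*(x^3 + 4*x^2 + 3*x) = (x - 4)*(x + 3)*(x^2 + x) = (x - 4)*(x + 1)*(x + 3)*(x)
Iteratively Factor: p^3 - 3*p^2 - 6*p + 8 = (p + 2)*(p^2 - 5*p + 4) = (p - 4)*(p + 2)*(p - 1)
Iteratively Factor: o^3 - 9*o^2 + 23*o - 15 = (o - 1)*(o^2 - 8*o + 15) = (o - 3)*(o - 1)*(o - 5)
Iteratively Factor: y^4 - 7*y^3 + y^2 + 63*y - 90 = (y - 5)*(y^3 - 2*y^2 - 9*y + 18) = (y - 5)*(y + 3)*(y^2 - 5*y + 6) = (y - 5)*(y - 2)*(y + 3)*(y - 3)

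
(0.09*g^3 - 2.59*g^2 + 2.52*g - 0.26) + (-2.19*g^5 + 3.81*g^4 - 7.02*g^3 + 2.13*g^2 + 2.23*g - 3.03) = -2.19*g^5 + 3.81*g^4 - 6.93*g^3 - 0.46*g^2 + 4.75*g - 3.29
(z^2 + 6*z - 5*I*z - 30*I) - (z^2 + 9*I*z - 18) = 6*z - 14*I*z + 18 - 30*I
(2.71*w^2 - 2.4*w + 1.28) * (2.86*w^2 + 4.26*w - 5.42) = 7.7506*w^4 + 4.6806*w^3 - 21.2514*w^2 + 18.4608*w - 6.9376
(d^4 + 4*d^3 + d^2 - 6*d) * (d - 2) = d^5 + 2*d^4 - 7*d^3 - 8*d^2 + 12*d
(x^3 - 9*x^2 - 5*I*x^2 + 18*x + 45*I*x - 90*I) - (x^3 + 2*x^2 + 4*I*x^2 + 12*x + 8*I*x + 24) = -11*x^2 - 9*I*x^2 + 6*x + 37*I*x - 24 - 90*I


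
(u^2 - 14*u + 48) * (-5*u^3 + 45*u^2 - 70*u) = -5*u^5 + 115*u^4 - 940*u^3 + 3140*u^2 - 3360*u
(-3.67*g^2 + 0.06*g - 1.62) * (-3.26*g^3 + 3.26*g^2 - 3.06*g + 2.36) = 11.9642*g^5 - 12.1598*g^4 + 16.707*g^3 - 14.126*g^2 + 5.0988*g - 3.8232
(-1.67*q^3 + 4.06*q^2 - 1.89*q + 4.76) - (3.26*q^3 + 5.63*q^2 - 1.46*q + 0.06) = -4.93*q^3 - 1.57*q^2 - 0.43*q + 4.7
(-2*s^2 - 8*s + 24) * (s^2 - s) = -2*s^4 - 6*s^3 + 32*s^2 - 24*s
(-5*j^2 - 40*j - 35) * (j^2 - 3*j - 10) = -5*j^4 - 25*j^3 + 135*j^2 + 505*j + 350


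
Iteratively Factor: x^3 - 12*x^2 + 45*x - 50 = (x - 5)*(x^2 - 7*x + 10) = (x - 5)^2*(x - 2)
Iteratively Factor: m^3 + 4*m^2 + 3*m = (m + 3)*(m^2 + m) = (m + 1)*(m + 3)*(m)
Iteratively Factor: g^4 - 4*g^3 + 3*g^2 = (g - 3)*(g^3 - g^2) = g*(g - 3)*(g^2 - g) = g*(g - 3)*(g - 1)*(g)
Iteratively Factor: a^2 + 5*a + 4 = (a + 1)*(a + 4)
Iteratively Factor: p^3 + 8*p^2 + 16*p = (p + 4)*(p^2 + 4*p) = p*(p + 4)*(p + 4)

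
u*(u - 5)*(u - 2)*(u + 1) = u^4 - 6*u^3 + 3*u^2 + 10*u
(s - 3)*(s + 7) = s^2 + 4*s - 21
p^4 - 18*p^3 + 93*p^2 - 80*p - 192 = (p - 8)^2*(p - 3)*(p + 1)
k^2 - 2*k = k*(k - 2)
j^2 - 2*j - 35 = (j - 7)*(j + 5)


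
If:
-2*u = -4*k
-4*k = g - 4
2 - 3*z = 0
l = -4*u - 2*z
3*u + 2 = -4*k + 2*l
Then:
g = 184/39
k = -7/39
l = 4/39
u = -14/39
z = 2/3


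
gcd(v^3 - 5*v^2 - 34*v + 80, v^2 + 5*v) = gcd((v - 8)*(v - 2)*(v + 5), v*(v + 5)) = v + 5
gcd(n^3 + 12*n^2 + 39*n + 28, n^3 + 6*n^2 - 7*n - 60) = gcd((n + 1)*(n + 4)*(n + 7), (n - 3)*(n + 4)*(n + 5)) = n + 4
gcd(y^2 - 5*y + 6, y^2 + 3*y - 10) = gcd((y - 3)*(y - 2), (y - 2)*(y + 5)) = y - 2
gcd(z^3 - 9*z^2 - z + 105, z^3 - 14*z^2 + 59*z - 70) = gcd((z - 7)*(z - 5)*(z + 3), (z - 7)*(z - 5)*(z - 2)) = z^2 - 12*z + 35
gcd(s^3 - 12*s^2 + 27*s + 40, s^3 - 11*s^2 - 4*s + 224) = s - 8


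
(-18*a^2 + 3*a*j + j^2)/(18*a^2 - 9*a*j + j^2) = (-6*a - j)/(6*a - j)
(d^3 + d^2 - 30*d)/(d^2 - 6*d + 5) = d*(d + 6)/(d - 1)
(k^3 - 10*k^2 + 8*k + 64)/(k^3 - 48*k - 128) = (k^2 - 2*k - 8)/(k^2 + 8*k + 16)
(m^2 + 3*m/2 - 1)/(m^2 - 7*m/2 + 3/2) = (m + 2)/(m - 3)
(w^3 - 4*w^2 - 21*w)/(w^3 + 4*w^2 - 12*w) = (w^2 - 4*w - 21)/(w^2 + 4*w - 12)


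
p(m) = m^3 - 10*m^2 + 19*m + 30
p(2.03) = 35.73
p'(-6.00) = 247.00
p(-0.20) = 25.79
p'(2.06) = -9.47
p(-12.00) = -3366.00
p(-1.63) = -31.87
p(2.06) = 35.45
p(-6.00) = -660.00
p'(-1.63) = 59.57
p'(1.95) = -8.59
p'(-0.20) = 23.12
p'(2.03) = -9.24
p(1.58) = 39.00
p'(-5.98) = 245.88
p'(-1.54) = 56.91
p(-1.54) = -26.63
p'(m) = 3*m^2 - 20*m + 19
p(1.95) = 36.44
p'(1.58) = -5.11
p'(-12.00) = 691.00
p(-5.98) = -655.07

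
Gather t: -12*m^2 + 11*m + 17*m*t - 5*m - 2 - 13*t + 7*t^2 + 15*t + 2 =-12*m^2 + 6*m + 7*t^2 + t*(17*m + 2)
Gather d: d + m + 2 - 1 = d + m + 1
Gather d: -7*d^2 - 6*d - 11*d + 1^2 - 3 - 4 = -7*d^2 - 17*d - 6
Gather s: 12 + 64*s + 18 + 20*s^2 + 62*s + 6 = 20*s^2 + 126*s + 36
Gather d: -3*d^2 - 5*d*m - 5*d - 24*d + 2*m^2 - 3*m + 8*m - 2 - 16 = -3*d^2 + d*(-5*m - 29) + 2*m^2 + 5*m - 18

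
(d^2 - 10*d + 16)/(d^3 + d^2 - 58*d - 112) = (d - 2)/(d^2 + 9*d + 14)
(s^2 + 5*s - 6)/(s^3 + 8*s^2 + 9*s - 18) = 1/(s + 3)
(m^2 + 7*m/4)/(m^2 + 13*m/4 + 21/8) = 2*m/(2*m + 3)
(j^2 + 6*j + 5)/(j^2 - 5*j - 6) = (j + 5)/(j - 6)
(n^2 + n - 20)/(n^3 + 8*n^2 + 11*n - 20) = (n - 4)/(n^2 + 3*n - 4)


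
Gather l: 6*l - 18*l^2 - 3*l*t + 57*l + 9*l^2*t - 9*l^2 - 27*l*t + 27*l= l^2*(9*t - 27) + l*(90 - 30*t)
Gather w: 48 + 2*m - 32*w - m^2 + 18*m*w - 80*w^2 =-m^2 + 2*m - 80*w^2 + w*(18*m - 32) + 48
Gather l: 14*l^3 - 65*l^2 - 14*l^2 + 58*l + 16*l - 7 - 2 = 14*l^3 - 79*l^2 + 74*l - 9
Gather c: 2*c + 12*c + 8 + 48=14*c + 56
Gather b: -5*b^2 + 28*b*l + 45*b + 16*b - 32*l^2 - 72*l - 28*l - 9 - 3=-5*b^2 + b*(28*l + 61) - 32*l^2 - 100*l - 12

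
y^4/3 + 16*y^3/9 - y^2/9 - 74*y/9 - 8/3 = (y/3 + 1)*(y - 2)*(y + 1/3)*(y + 4)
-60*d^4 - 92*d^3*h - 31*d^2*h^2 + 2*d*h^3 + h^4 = (-6*d + h)*(d + h)*(2*d + h)*(5*d + h)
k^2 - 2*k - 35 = (k - 7)*(k + 5)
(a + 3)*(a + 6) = a^2 + 9*a + 18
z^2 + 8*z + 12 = (z + 2)*(z + 6)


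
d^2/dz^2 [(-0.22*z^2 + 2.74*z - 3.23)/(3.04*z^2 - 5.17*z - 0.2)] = (43.728576*z^3 - 179.904768*z^2 + 314.587104*z - 182.280294)/(28.094464*z^6 - 143.337216*z^5 + 238.222608*z^4 - 119.328253*z^3 - 15.67254*z^2 - 0.6204*z - 0.008)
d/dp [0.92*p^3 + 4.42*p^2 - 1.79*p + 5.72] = 2.76*p^2 + 8.84*p - 1.79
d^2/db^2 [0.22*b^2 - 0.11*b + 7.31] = 0.440000000000000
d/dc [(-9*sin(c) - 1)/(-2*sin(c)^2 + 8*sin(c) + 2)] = (-2*sin(c) + 9*cos(c)^2 - 14)*cos(c)/(2*(4*sin(c) + cos(c)^2)^2)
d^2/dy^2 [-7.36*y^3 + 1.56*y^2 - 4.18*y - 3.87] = 3.12 - 44.16*y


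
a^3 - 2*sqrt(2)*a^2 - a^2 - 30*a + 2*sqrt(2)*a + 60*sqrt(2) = (a - 6)*(a + 5)*(a - 2*sqrt(2))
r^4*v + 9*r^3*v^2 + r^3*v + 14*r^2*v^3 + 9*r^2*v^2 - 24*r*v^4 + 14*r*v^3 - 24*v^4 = (r - v)*(r + 4*v)*(r + 6*v)*(r*v + v)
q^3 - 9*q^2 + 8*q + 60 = (q - 6)*(q - 5)*(q + 2)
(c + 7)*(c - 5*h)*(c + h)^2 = c^4 - 3*c^3*h + 7*c^3 - 9*c^2*h^2 - 21*c^2*h - 5*c*h^3 - 63*c*h^2 - 35*h^3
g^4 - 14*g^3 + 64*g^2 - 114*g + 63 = (g - 7)*(g - 3)^2*(g - 1)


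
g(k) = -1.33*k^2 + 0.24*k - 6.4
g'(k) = 0.24 - 2.66*k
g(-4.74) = -37.42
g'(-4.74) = 12.85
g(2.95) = -17.27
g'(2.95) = -7.61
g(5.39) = -43.75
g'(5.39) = -14.10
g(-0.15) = -6.47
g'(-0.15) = 0.64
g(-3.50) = -23.53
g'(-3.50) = 9.55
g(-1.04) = -8.09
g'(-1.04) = 3.01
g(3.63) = -23.05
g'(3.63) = -9.42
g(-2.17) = -13.18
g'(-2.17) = 6.01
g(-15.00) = -309.25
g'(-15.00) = 40.14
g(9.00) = -111.97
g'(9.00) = -23.70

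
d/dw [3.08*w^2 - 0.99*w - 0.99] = 6.16*w - 0.99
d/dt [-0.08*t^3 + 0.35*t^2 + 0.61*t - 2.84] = -0.24*t^2 + 0.7*t + 0.61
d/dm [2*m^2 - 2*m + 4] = 4*m - 2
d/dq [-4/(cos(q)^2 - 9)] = -8*sin(q)*cos(q)/(cos(q)^2 - 9)^2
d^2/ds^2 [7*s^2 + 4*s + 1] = 14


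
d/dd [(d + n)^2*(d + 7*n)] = 3*(d + n)*(d + 5*n)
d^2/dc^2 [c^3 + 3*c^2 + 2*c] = 6*c + 6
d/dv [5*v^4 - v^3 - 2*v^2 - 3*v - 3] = 20*v^3 - 3*v^2 - 4*v - 3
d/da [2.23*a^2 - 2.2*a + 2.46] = 4.46*a - 2.2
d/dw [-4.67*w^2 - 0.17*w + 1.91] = -9.34*w - 0.17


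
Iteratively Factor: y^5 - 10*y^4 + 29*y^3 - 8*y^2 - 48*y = (y + 1)*(y^4 - 11*y^3 + 40*y^2 - 48*y) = y*(y + 1)*(y^3 - 11*y^2 + 40*y - 48) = y*(y - 4)*(y + 1)*(y^2 - 7*y + 12) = y*(y - 4)^2*(y + 1)*(y - 3)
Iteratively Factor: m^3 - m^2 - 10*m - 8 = (m + 2)*(m^2 - 3*m - 4) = (m - 4)*(m + 2)*(m + 1)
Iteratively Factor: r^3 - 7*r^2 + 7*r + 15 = (r - 3)*(r^2 - 4*r - 5) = (r - 3)*(r + 1)*(r - 5)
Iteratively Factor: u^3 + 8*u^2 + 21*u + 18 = (u + 3)*(u^2 + 5*u + 6) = (u + 3)^2*(u + 2)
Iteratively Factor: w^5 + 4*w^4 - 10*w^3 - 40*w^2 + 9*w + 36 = (w + 4)*(w^4 - 10*w^2 + 9) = (w + 1)*(w + 4)*(w^3 - w^2 - 9*w + 9) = (w - 3)*(w + 1)*(w + 4)*(w^2 + 2*w - 3) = (w - 3)*(w + 1)*(w + 3)*(w + 4)*(w - 1)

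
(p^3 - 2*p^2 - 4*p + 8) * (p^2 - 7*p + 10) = p^5 - 9*p^4 + 20*p^3 + 16*p^2 - 96*p + 80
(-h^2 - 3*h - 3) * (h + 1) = -h^3 - 4*h^2 - 6*h - 3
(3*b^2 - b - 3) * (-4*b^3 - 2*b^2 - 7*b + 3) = -12*b^5 - 2*b^4 - 7*b^3 + 22*b^2 + 18*b - 9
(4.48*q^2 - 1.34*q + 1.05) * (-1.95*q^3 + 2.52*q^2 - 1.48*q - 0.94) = -8.736*q^5 + 13.9026*q^4 - 12.0547*q^3 + 0.418000000000001*q^2 - 0.2944*q - 0.987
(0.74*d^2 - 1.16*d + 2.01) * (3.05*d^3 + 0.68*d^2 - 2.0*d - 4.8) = 2.257*d^5 - 3.0348*d^4 + 3.8617*d^3 + 0.1348*d^2 + 1.548*d - 9.648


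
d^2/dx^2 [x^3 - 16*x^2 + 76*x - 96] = 6*x - 32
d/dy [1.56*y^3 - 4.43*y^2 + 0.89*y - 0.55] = 4.68*y^2 - 8.86*y + 0.89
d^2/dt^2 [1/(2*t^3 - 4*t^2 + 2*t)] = (6*t^2 - 4*t + 1)/(t^3*(t^4 - 4*t^3 + 6*t^2 - 4*t + 1))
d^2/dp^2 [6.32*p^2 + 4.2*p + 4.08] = 12.6400000000000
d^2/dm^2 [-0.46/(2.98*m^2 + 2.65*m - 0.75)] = (8.169968*m^2 + 7.26524*m - 0.46*(5.96*m + 2.65)*(11.92*m + 5.3) - 2.0562)/(2.98*m^2 + 2.65*m - 0.75)^3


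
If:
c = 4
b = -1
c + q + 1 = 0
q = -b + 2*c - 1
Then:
No Solution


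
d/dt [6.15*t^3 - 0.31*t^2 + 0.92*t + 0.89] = 18.45*t^2 - 0.62*t + 0.92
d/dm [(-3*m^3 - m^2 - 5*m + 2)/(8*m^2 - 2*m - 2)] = (-12*m^4 + 6*m^3 + 30*m^2 - 14*m + 7)/(2*(16*m^4 - 8*m^3 - 7*m^2 + 2*m + 1))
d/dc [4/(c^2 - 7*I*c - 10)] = 4*(-2*c + 7*I)/(-c^2 + 7*I*c + 10)^2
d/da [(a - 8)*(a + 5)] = 2*a - 3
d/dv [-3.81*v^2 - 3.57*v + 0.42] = -7.62*v - 3.57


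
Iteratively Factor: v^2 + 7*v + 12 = (v + 4)*(v + 3)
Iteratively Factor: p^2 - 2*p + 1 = (p - 1)*(p - 1)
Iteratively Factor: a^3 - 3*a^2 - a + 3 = (a - 1)*(a^2 - 2*a - 3) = (a - 3)*(a - 1)*(a + 1)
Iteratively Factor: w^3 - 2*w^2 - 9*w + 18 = (w + 3)*(w^2 - 5*w + 6) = (w - 2)*(w + 3)*(w - 3)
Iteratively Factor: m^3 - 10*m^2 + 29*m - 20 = (m - 4)*(m^2 - 6*m + 5) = (m - 4)*(m - 1)*(m - 5)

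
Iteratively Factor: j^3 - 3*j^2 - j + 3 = (j + 1)*(j^2 - 4*j + 3) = (j - 1)*(j + 1)*(j - 3)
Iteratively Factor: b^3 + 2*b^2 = (b)*(b^2 + 2*b) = b*(b + 2)*(b)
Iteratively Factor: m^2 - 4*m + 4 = (m - 2)*(m - 2)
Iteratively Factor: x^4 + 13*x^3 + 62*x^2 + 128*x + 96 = (x + 4)*(x^3 + 9*x^2 + 26*x + 24) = (x + 2)*(x + 4)*(x^2 + 7*x + 12) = (x + 2)*(x + 4)^2*(x + 3)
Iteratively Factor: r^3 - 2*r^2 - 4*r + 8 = (r + 2)*(r^2 - 4*r + 4) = (r - 2)*(r + 2)*(r - 2)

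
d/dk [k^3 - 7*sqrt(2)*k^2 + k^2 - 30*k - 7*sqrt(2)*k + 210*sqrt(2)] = 3*k^2 - 14*sqrt(2)*k + 2*k - 30 - 7*sqrt(2)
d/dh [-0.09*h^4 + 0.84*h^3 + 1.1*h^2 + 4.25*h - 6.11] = -0.36*h^3 + 2.52*h^2 + 2.2*h + 4.25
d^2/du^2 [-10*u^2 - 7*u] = -20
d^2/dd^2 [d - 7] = 0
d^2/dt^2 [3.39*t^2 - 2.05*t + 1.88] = 6.78000000000000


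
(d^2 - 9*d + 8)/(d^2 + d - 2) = (d - 8)/(d + 2)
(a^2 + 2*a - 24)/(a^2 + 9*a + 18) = (a - 4)/(a + 3)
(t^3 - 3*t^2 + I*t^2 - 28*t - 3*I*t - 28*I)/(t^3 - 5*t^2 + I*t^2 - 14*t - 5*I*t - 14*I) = (t + 4)/(t + 2)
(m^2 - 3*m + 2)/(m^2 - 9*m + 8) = (m - 2)/(m - 8)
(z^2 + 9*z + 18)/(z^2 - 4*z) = (z^2 + 9*z + 18)/(z*(z - 4))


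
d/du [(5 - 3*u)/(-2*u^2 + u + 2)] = (6*u^2 - 3*u - (3*u - 5)*(4*u - 1) - 6)/(-2*u^2 + u + 2)^2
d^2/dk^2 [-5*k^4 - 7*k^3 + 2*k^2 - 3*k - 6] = -60*k^2 - 42*k + 4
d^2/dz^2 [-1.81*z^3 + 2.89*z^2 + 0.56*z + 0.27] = 5.78 - 10.86*z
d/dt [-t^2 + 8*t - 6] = 8 - 2*t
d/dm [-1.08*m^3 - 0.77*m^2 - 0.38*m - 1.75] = -3.24*m^2 - 1.54*m - 0.38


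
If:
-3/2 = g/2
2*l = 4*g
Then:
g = -3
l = -6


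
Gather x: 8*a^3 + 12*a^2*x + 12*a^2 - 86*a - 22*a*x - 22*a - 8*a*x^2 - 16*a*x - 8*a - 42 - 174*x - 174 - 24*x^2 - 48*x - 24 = 8*a^3 + 12*a^2 - 116*a + x^2*(-8*a - 24) + x*(12*a^2 - 38*a - 222) - 240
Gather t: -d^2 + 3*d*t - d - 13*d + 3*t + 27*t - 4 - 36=-d^2 - 14*d + t*(3*d + 30) - 40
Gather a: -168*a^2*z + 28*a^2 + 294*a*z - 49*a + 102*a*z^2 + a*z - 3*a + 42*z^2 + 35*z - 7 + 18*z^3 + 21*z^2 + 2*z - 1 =a^2*(28 - 168*z) + a*(102*z^2 + 295*z - 52) + 18*z^3 + 63*z^2 + 37*z - 8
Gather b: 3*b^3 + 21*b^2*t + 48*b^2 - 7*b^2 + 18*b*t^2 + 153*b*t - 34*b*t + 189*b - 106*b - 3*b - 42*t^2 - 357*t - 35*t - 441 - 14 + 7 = 3*b^3 + b^2*(21*t + 41) + b*(18*t^2 + 119*t + 80) - 42*t^2 - 392*t - 448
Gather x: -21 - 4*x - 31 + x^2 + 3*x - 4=x^2 - x - 56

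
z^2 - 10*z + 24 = (z - 6)*(z - 4)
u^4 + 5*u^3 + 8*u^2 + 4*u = u*(u + 1)*(u + 2)^2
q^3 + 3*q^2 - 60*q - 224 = (q - 8)*(q + 4)*(q + 7)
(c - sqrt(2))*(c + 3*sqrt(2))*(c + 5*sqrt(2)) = c^3 + 7*sqrt(2)*c^2 + 14*c - 30*sqrt(2)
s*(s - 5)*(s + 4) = s^3 - s^2 - 20*s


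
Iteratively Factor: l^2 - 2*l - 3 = (l - 3)*(l + 1)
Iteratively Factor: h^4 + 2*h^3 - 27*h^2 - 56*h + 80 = (h + 4)*(h^3 - 2*h^2 - 19*h + 20) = (h + 4)^2*(h^2 - 6*h + 5) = (h - 5)*(h + 4)^2*(h - 1)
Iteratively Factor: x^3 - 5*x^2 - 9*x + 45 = (x + 3)*(x^2 - 8*x + 15) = (x - 3)*(x + 3)*(x - 5)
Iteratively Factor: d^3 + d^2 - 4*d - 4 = (d + 1)*(d^2 - 4) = (d - 2)*(d + 1)*(d + 2)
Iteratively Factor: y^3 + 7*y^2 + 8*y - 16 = (y + 4)*(y^2 + 3*y - 4) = (y + 4)^2*(y - 1)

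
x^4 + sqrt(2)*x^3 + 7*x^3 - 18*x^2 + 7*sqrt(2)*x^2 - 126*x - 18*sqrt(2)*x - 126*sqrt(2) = (x + 7)*(x - 3*sqrt(2))*(x + sqrt(2))*(x + 3*sqrt(2))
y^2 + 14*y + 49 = (y + 7)^2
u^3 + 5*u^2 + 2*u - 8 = (u - 1)*(u + 2)*(u + 4)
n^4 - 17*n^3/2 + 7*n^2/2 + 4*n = n*(n - 8)*(n - 1)*(n + 1/2)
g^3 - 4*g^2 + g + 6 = (g - 3)*(g - 2)*(g + 1)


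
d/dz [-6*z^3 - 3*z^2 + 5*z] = -18*z^2 - 6*z + 5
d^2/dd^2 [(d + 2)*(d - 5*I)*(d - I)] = 6*d + 4 - 12*I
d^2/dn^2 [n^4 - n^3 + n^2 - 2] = 12*n^2 - 6*n + 2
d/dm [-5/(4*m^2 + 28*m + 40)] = 5*(2*m + 7)/(4*(m^2 + 7*m + 10)^2)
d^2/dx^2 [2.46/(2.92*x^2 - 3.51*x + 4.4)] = (-41.949888*x^2 + 50.426064*x + 2.46*(5.84*x - 3.51)*(11.68*x - 7.02) - 63.21216)/(2.92*x^2 - 3.51*x + 4.4)^3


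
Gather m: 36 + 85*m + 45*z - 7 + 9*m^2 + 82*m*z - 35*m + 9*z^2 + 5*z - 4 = 9*m^2 + m*(82*z + 50) + 9*z^2 + 50*z + 25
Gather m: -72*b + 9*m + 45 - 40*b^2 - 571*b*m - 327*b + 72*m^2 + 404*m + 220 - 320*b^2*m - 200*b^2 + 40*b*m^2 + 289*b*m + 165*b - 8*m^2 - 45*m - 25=-240*b^2 - 234*b + m^2*(40*b + 64) + m*(-320*b^2 - 282*b + 368) + 240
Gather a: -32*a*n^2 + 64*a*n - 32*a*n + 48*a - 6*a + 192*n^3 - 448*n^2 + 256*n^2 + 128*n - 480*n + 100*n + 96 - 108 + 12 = a*(-32*n^2 + 32*n + 42) + 192*n^3 - 192*n^2 - 252*n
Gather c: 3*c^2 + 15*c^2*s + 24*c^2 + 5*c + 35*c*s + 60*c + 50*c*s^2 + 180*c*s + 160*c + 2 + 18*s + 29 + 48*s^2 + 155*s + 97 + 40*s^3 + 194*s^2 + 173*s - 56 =c^2*(15*s + 27) + c*(50*s^2 + 215*s + 225) + 40*s^3 + 242*s^2 + 346*s + 72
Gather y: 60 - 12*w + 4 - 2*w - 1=63 - 14*w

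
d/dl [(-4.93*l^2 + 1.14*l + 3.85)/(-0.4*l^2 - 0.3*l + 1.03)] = (1.935*l^2 - 7.0758*l + 2.3292)/(0.16*l^4 + 0.24*l^3 - 0.734*l^2 - 0.618*l + 1.0609)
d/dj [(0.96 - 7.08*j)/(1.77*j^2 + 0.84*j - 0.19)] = (12.5316*j^2 - 3.3984*j + 0.5388)/(3.1329*j^4 + 2.9736*j^3 + 0.0329999999999999*j^2 - 0.3192*j + 0.0361)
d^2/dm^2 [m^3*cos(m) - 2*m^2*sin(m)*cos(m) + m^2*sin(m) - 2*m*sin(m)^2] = -m^3*cos(m) - 7*m^2*sin(m) + 4*m^2*sin(2*m) + 10*m*cos(m) - 12*m*cos(2*m) + 2*sin(m) - 6*sin(2*m)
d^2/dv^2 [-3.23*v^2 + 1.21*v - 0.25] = -6.46000000000000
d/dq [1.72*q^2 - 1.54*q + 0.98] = 3.44*q - 1.54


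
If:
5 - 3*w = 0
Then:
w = 5/3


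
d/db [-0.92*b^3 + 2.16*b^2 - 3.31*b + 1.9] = -2.76*b^2 + 4.32*b - 3.31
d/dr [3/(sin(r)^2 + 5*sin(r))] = -3*(2*sin(r) + 5)*cos(r)/((sin(r) + 5)^2*sin(r)^2)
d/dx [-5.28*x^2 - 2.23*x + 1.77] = -10.56*x - 2.23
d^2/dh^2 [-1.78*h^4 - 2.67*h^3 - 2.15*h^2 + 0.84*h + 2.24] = -21.36*h^2 - 16.02*h - 4.3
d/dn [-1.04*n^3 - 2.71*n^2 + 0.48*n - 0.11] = -3.12*n^2 - 5.42*n + 0.48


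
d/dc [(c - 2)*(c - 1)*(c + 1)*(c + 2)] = 4*c^3 - 10*c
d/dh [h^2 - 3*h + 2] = 2*h - 3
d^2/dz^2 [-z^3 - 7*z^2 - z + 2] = -6*z - 14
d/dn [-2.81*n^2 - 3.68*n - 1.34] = -5.62*n - 3.68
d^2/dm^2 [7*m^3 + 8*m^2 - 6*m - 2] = 42*m + 16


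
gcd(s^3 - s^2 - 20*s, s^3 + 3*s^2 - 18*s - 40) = 1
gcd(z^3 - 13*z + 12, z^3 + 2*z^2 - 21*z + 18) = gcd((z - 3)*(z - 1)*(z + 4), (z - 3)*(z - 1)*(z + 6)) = z^2 - 4*z + 3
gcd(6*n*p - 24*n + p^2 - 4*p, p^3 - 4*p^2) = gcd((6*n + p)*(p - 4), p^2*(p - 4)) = p - 4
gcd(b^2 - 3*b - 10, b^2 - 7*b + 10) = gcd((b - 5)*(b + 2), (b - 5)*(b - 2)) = b - 5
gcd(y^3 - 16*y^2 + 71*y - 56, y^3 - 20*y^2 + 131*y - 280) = y^2 - 15*y + 56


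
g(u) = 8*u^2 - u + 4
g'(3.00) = 47.00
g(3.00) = 73.00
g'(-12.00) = -193.00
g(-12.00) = 1168.00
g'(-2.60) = -42.60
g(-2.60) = 60.68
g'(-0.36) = -6.76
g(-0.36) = 5.40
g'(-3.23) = -52.68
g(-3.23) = 90.69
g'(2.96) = 46.36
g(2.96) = 71.13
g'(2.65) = 41.40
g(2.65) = 57.53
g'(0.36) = 4.76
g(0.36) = 4.68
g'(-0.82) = -14.12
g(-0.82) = 10.20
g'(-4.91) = -79.56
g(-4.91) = 201.77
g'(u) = 16*u - 1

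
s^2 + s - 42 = (s - 6)*(s + 7)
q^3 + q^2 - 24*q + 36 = (q - 3)*(q - 2)*(q + 6)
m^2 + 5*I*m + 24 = (m - 3*I)*(m + 8*I)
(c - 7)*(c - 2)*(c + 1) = c^3 - 8*c^2 + 5*c + 14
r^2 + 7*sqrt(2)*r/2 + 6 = (r + 3*sqrt(2)/2)*(r + 2*sqrt(2))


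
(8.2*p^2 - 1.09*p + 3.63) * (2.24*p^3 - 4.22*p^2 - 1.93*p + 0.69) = 18.368*p^5 - 37.0456*p^4 - 3.095*p^3 - 7.5569*p^2 - 7.758*p + 2.5047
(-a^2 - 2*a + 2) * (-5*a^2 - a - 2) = 5*a^4 + 11*a^3 - 6*a^2 + 2*a - 4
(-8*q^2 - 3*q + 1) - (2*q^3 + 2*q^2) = -2*q^3 - 10*q^2 - 3*q + 1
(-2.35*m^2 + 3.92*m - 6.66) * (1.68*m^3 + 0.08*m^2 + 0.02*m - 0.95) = -3.948*m^5 + 6.3976*m^4 - 10.9222*m^3 + 1.7781*m^2 - 3.8572*m + 6.327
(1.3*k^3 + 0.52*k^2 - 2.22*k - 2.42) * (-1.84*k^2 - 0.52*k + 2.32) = -2.392*k^5 - 1.6328*k^4 + 6.8304*k^3 + 6.8136*k^2 - 3.892*k - 5.6144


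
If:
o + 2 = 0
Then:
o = -2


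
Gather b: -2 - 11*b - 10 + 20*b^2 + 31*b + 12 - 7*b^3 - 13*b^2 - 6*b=-7*b^3 + 7*b^2 + 14*b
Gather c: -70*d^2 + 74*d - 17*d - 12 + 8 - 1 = -70*d^2 + 57*d - 5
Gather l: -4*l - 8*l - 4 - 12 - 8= -12*l - 24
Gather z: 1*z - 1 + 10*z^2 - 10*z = 10*z^2 - 9*z - 1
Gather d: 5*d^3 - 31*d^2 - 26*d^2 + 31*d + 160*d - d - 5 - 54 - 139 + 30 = 5*d^3 - 57*d^2 + 190*d - 168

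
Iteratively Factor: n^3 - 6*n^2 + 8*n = (n - 2)*(n^2 - 4*n) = (n - 4)*(n - 2)*(n)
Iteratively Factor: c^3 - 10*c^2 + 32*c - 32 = (c - 4)*(c^2 - 6*c + 8) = (c - 4)^2*(c - 2)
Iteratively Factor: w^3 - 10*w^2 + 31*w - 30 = (w - 2)*(w^2 - 8*w + 15) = (w - 5)*(w - 2)*(w - 3)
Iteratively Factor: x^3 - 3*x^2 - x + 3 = (x - 1)*(x^2 - 2*x - 3) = (x - 1)*(x + 1)*(x - 3)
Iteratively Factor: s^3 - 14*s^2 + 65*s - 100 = (s - 5)*(s^2 - 9*s + 20) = (s - 5)*(s - 4)*(s - 5)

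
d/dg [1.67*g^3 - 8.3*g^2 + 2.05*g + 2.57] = 5.01*g^2 - 16.6*g + 2.05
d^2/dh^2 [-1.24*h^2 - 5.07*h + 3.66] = -2.48000000000000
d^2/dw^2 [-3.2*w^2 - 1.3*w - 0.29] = -6.40000000000000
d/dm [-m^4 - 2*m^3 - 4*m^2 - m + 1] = -4*m^3 - 6*m^2 - 8*m - 1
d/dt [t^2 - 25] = 2*t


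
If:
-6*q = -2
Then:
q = 1/3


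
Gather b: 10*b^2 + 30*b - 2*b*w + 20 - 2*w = 10*b^2 + b*(30 - 2*w) - 2*w + 20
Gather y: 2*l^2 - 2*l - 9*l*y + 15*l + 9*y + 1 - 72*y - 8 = 2*l^2 + 13*l + y*(-9*l - 63) - 7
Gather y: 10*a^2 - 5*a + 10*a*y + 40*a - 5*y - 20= 10*a^2 + 35*a + y*(10*a - 5) - 20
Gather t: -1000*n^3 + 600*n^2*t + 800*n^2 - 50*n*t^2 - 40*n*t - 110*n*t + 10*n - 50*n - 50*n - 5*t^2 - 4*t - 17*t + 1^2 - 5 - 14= -1000*n^3 + 800*n^2 - 90*n + t^2*(-50*n - 5) + t*(600*n^2 - 150*n - 21) - 18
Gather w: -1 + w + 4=w + 3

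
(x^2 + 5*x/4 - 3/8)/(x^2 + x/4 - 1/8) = (2*x + 3)/(2*x + 1)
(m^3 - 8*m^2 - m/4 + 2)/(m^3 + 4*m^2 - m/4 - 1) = (m - 8)/(m + 4)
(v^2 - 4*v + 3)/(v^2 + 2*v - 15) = (v - 1)/(v + 5)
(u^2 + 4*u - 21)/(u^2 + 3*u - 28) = (u - 3)/(u - 4)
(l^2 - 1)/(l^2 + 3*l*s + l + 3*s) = (l - 1)/(l + 3*s)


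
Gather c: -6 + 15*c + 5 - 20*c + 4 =3 - 5*c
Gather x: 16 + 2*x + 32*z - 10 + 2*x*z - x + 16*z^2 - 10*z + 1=x*(2*z + 1) + 16*z^2 + 22*z + 7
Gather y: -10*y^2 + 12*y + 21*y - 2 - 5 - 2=-10*y^2 + 33*y - 9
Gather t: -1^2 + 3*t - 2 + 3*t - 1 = 6*t - 4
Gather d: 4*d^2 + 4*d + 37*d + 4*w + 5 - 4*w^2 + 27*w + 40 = 4*d^2 + 41*d - 4*w^2 + 31*w + 45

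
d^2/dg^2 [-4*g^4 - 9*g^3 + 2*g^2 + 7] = -48*g^2 - 54*g + 4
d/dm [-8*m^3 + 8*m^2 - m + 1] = -24*m^2 + 16*m - 1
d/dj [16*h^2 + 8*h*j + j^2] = 8*h + 2*j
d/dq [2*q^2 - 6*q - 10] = 4*q - 6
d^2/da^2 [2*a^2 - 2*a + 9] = 4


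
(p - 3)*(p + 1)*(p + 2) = p^3 - 7*p - 6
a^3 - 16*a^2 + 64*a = a*(a - 8)^2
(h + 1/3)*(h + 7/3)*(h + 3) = h^3 + 17*h^2/3 + 79*h/9 + 7/3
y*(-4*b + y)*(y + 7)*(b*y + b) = -4*b^2*y^3 - 32*b^2*y^2 - 28*b^2*y + b*y^4 + 8*b*y^3 + 7*b*y^2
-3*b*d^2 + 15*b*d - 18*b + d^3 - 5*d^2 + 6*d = (-3*b + d)*(d - 3)*(d - 2)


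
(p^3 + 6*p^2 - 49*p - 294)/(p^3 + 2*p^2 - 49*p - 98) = (p + 6)/(p + 2)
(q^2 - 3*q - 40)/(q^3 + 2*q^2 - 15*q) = (q - 8)/(q*(q - 3))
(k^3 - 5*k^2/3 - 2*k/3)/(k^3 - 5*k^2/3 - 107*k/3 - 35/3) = k*(k - 2)/(k^2 - 2*k - 35)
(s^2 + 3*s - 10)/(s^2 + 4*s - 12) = (s + 5)/(s + 6)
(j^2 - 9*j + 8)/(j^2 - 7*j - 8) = (j - 1)/(j + 1)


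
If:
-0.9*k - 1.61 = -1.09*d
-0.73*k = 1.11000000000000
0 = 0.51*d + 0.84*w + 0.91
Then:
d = 0.22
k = -1.52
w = -1.22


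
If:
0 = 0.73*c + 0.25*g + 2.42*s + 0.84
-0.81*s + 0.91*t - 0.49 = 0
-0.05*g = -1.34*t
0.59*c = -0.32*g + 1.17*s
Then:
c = -43.72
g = 92.58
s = 3.28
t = 3.45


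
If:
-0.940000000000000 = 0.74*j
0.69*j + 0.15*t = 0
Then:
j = -1.27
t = 5.84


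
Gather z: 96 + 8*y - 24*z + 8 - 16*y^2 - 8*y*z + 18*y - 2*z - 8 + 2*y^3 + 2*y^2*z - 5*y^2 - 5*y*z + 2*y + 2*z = 2*y^3 - 21*y^2 + 28*y + z*(2*y^2 - 13*y - 24) + 96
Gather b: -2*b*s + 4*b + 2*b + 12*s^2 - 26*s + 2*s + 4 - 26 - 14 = b*(6 - 2*s) + 12*s^2 - 24*s - 36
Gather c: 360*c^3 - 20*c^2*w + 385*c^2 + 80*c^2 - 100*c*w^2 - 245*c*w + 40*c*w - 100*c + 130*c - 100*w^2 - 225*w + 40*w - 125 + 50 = 360*c^3 + c^2*(465 - 20*w) + c*(-100*w^2 - 205*w + 30) - 100*w^2 - 185*w - 75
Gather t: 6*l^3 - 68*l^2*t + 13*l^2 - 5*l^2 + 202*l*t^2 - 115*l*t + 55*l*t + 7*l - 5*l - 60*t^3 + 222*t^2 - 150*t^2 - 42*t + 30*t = 6*l^3 + 8*l^2 + 2*l - 60*t^3 + t^2*(202*l + 72) + t*(-68*l^2 - 60*l - 12)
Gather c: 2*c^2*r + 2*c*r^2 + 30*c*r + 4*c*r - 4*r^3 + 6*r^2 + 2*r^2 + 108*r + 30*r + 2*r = 2*c^2*r + c*(2*r^2 + 34*r) - 4*r^3 + 8*r^2 + 140*r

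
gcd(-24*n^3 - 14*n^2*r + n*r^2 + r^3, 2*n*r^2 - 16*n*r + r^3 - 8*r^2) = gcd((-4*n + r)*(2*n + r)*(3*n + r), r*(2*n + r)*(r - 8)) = 2*n + r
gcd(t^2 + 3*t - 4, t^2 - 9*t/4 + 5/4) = t - 1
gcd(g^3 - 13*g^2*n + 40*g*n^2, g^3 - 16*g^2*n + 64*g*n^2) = g^2 - 8*g*n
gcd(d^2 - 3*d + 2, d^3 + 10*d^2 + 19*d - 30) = d - 1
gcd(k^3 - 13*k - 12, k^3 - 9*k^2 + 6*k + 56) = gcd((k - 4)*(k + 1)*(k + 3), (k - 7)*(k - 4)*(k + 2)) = k - 4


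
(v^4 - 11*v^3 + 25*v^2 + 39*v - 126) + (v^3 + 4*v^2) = v^4 - 10*v^3 + 29*v^2 + 39*v - 126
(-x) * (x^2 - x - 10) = -x^3 + x^2 + 10*x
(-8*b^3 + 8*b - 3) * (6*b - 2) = -48*b^4 + 16*b^3 + 48*b^2 - 34*b + 6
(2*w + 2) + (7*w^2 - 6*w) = 7*w^2 - 4*w + 2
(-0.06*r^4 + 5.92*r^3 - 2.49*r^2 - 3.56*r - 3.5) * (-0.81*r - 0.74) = 0.0486*r^5 - 4.7508*r^4 - 2.3639*r^3 + 4.7262*r^2 + 5.4694*r + 2.59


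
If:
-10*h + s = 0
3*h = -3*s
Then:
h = 0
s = 0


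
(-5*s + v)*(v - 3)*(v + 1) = -5*s*v^2 + 10*s*v + 15*s + v^3 - 2*v^2 - 3*v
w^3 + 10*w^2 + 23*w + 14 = (w + 1)*(w + 2)*(w + 7)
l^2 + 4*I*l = l*(l + 4*I)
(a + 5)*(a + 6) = a^2 + 11*a + 30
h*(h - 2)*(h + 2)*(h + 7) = h^4 + 7*h^3 - 4*h^2 - 28*h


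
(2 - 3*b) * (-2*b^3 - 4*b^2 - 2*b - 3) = 6*b^4 + 8*b^3 - 2*b^2 + 5*b - 6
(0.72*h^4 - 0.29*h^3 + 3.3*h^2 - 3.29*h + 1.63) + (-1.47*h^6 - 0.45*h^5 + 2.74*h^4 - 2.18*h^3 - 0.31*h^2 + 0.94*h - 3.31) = -1.47*h^6 - 0.45*h^5 + 3.46*h^4 - 2.47*h^3 + 2.99*h^2 - 2.35*h - 1.68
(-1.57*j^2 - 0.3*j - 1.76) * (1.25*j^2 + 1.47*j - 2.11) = -1.9625*j^4 - 2.6829*j^3 + 0.6717*j^2 - 1.9542*j + 3.7136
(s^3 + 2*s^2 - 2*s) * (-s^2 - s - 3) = -s^5 - 3*s^4 - 3*s^3 - 4*s^2 + 6*s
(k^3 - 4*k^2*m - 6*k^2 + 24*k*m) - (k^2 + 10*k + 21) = k^3 - 4*k^2*m - 7*k^2 + 24*k*m - 10*k - 21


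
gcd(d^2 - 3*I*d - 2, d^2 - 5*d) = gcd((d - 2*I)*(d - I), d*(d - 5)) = 1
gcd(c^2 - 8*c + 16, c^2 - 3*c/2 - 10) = c - 4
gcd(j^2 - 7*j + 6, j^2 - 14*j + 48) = j - 6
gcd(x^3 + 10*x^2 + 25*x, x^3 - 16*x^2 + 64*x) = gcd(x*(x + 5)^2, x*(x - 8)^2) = x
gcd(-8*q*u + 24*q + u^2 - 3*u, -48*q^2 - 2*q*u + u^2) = 8*q - u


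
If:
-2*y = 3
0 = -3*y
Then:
No Solution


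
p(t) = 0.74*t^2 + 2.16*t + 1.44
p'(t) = 1.48*t + 2.16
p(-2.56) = 0.76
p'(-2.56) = -1.63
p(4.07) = 22.49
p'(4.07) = 8.18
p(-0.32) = 0.82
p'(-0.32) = 1.69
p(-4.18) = 5.34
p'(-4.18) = -4.03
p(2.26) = 10.10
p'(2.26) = 5.50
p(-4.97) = 8.98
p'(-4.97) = -5.20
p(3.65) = 19.18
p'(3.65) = 7.56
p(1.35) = 5.70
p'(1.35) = 4.16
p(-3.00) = 1.62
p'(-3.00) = -2.28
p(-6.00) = 15.12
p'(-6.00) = -6.72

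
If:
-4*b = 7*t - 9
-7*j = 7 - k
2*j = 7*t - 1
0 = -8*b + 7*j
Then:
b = 14/11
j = 16/11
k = 189/11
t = 43/77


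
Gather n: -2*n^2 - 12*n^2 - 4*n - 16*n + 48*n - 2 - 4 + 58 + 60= -14*n^2 + 28*n + 112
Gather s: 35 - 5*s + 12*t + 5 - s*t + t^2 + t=s*(-t - 5) + t^2 + 13*t + 40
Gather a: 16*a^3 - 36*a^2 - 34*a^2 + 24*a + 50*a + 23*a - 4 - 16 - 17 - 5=16*a^3 - 70*a^2 + 97*a - 42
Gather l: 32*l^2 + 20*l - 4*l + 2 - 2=32*l^2 + 16*l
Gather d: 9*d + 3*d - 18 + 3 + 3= 12*d - 12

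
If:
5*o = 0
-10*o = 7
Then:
No Solution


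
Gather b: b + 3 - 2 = b + 1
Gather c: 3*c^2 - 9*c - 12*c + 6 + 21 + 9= 3*c^2 - 21*c + 36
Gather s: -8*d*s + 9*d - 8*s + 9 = 9*d + s*(-8*d - 8) + 9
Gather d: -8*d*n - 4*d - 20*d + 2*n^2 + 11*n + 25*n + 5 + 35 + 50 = d*(-8*n - 24) + 2*n^2 + 36*n + 90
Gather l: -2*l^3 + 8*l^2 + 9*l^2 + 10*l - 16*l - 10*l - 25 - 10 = -2*l^3 + 17*l^2 - 16*l - 35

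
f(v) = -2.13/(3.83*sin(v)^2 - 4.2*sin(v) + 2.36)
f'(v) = -2.13*(-7.66*sin(v)*cos(v) + 4.2*cos(v))/(3.83*sin(v)^2 - 4.2*sin(v) + 2.36)^2 = (16.3158*sin(v) - 8.946)*cos(v)/(3.83*sin(v)^2 - 4.2*sin(v) + 2.36)^2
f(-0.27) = -0.57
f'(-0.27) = -0.91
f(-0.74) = -0.31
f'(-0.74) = -0.31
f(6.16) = -0.73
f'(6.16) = -1.26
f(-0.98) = -0.25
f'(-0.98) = -0.17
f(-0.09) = -0.77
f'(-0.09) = -1.35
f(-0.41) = -0.46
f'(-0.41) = -0.66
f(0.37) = -1.59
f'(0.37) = -1.58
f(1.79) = -1.12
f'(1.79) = -0.42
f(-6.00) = -1.43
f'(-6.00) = -1.91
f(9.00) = -1.66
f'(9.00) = 1.24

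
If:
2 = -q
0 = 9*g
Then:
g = 0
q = -2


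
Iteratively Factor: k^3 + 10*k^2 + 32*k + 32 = (k + 4)*(k^2 + 6*k + 8) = (k + 2)*(k + 4)*(k + 4)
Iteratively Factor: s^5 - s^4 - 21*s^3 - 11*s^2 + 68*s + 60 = (s - 5)*(s^4 + 4*s^3 - s^2 - 16*s - 12) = (s - 5)*(s + 1)*(s^3 + 3*s^2 - 4*s - 12) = (s - 5)*(s - 2)*(s + 1)*(s^2 + 5*s + 6) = (s - 5)*(s - 2)*(s + 1)*(s + 3)*(s + 2)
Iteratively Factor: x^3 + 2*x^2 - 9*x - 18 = (x + 3)*(x^2 - x - 6) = (x - 3)*(x + 3)*(x + 2)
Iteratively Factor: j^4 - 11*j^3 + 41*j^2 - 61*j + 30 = (j - 3)*(j^3 - 8*j^2 + 17*j - 10) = (j - 3)*(j - 2)*(j^2 - 6*j + 5) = (j - 3)*(j - 2)*(j - 1)*(j - 5)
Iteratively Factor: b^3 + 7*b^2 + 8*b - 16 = (b + 4)*(b^2 + 3*b - 4) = (b - 1)*(b + 4)*(b + 4)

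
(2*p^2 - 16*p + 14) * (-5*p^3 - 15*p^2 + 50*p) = -10*p^5 + 50*p^4 + 270*p^3 - 1010*p^2 + 700*p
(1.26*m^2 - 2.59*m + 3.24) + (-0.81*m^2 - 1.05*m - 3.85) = 0.45*m^2 - 3.64*m - 0.61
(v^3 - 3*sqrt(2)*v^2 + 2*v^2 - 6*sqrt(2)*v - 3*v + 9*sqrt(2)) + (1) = v^3 - 3*sqrt(2)*v^2 + 2*v^2 - 6*sqrt(2)*v - 3*v + 1 + 9*sqrt(2)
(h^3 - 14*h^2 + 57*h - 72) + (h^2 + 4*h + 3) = h^3 - 13*h^2 + 61*h - 69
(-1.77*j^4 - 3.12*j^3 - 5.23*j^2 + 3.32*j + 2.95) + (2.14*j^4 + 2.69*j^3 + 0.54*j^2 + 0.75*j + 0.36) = 0.37*j^4 - 0.43*j^3 - 4.69*j^2 + 4.07*j + 3.31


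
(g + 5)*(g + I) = g^2 + 5*g + I*g + 5*I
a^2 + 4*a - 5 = (a - 1)*(a + 5)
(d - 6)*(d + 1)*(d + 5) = d^3 - 31*d - 30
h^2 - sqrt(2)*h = h*(h - sqrt(2))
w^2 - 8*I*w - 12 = (w - 6*I)*(w - 2*I)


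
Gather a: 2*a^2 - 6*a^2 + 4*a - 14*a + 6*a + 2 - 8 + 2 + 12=-4*a^2 - 4*a + 8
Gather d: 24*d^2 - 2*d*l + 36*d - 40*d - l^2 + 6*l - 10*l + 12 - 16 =24*d^2 + d*(-2*l - 4) - l^2 - 4*l - 4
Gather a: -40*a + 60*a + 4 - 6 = 20*a - 2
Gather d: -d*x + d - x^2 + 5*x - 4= d*(1 - x) - x^2 + 5*x - 4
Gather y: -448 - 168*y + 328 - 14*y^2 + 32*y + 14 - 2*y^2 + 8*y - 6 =-16*y^2 - 128*y - 112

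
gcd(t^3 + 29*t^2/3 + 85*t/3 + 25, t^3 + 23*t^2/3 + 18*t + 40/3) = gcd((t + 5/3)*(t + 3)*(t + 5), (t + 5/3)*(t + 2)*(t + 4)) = t + 5/3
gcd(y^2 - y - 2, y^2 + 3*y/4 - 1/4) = y + 1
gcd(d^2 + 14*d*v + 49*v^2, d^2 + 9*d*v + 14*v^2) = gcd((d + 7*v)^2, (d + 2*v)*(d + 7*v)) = d + 7*v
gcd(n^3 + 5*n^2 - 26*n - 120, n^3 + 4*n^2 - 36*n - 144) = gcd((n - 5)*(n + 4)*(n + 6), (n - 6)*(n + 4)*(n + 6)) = n^2 + 10*n + 24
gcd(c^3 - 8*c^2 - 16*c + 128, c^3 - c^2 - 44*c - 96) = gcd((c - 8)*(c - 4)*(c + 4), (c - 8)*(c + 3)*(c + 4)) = c^2 - 4*c - 32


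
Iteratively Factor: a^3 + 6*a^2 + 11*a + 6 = (a + 1)*(a^2 + 5*a + 6) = (a + 1)*(a + 2)*(a + 3)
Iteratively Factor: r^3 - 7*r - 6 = (r + 2)*(r^2 - 2*r - 3) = (r - 3)*(r + 2)*(r + 1)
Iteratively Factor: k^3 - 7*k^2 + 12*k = (k - 3)*(k^2 - 4*k) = k*(k - 3)*(k - 4)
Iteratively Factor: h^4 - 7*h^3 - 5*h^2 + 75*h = (h)*(h^3 - 7*h^2 - 5*h + 75) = h*(h - 5)*(h^2 - 2*h - 15) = h*(h - 5)*(h + 3)*(h - 5)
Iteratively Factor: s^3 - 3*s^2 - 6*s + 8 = (s + 2)*(s^2 - 5*s + 4) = (s - 4)*(s + 2)*(s - 1)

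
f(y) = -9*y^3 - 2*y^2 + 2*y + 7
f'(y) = -27*y^2 - 4*y + 2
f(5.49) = -1531.52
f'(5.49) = -833.74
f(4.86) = -1063.64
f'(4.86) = -655.17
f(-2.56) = 139.77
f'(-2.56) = -164.71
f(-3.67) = 417.60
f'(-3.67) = -346.98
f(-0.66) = 7.40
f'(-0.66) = -7.12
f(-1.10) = 14.36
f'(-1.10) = -26.27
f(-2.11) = 78.42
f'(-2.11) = -109.77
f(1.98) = -66.74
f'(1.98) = -111.77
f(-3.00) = 226.00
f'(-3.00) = -229.00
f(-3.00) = 226.00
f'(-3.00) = -229.00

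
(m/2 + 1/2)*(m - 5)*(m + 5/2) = m^3/2 - 3*m^2/4 - 15*m/2 - 25/4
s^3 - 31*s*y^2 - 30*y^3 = (s - 6*y)*(s + y)*(s + 5*y)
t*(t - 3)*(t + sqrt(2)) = t^3 - 3*t^2 + sqrt(2)*t^2 - 3*sqrt(2)*t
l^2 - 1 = (l - 1)*(l + 1)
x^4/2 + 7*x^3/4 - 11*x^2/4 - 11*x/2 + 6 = (x/2 + 1)*(x - 3/2)*(x - 1)*(x + 4)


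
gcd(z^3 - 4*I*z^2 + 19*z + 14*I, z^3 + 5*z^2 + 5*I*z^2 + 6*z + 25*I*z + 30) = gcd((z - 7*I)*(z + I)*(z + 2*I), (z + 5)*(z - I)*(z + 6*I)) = 1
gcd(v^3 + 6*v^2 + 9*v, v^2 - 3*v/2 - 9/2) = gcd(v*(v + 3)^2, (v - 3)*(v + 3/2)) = 1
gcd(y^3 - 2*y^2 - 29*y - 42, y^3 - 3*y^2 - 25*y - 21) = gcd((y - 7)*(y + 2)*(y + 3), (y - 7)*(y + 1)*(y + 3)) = y^2 - 4*y - 21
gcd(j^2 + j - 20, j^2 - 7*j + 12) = j - 4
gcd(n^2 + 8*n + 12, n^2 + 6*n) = n + 6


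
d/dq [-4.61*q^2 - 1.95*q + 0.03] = -9.22*q - 1.95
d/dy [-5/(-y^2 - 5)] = -10*y/(y^2 + 5)^2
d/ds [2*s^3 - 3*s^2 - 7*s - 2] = 6*s^2 - 6*s - 7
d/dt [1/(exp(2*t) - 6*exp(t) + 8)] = 2*(3 - exp(t))*exp(t)/(exp(2*t) - 6*exp(t) + 8)^2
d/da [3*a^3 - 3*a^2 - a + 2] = 9*a^2 - 6*a - 1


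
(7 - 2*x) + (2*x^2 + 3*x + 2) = 2*x^2 + x + 9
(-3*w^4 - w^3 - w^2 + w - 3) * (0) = 0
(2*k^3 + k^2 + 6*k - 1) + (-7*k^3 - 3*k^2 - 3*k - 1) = -5*k^3 - 2*k^2 + 3*k - 2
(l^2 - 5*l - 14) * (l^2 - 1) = l^4 - 5*l^3 - 15*l^2 + 5*l + 14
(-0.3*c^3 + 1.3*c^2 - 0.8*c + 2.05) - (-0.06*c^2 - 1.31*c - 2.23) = -0.3*c^3 + 1.36*c^2 + 0.51*c + 4.28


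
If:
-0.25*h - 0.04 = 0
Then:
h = -0.16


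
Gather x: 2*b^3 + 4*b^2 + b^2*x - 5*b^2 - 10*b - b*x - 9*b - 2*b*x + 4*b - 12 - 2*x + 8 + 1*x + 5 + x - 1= 2*b^3 - b^2 - 15*b + x*(b^2 - 3*b)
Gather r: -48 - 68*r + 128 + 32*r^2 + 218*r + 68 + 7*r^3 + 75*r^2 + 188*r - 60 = 7*r^3 + 107*r^2 + 338*r + 88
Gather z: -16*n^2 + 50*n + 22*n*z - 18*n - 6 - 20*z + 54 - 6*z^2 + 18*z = -16*n^2 + 32*n - 6*z^2 + z*(22*n - 2) + 48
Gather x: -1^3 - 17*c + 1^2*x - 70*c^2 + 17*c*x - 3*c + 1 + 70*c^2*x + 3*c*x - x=-70*c^2 - 20*c + x*(70*c^2 + 20*c)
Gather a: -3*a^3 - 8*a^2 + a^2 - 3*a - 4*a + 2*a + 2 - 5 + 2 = -3*a^3 - 7*a^2 - 5*a - 1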